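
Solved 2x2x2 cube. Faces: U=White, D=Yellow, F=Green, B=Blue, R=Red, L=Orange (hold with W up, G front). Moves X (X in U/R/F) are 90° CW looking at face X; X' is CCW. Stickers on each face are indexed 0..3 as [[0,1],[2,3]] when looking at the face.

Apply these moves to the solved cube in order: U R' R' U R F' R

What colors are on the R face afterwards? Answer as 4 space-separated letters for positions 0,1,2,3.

Answer: Y R O G

Derivation:
After move 1 (U): U=WWWW F=RRGG R=BBRR B=OOBB L=GGOO
After move 2 (R'): R=BRBR U=WBWO F=RWGW D=YRYG B=YOYB
After move 3 (R'): R=RRBB U=WYWY F=RBGO D=YWYW B=GORB
After move 4 (U): U=WWYY F=RRGO R=GOBB B=GGRB L=RBOO
After move 5 (R): R=BGBO U=WRYO F=RWGW D=YRYG B=YGWB
After move 6 (F'): F=WWRG U=WRBB R=RGYO D=BOYG L=ROOY
After move 7 (R): R=YROG U=WWBG F=WORG D=BWYY B=BGRB
Query: R face = YROG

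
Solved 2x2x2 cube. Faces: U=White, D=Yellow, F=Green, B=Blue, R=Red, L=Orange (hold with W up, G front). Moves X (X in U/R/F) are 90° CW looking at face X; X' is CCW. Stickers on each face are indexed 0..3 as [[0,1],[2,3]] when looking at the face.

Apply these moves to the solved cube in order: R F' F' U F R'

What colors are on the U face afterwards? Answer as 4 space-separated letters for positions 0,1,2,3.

After move 1 (R): R=RRRR U=WGWG F=GYGY D=YBYB B=WBWB
After move 2 (F'): F=YYGG U=WGRR R=BRYR D=OOYB L=OGOW
After move 3 (F'): F=YGYG U=WGBY R=OROR D=GWYB L=OROR
After move 4 (U): U=BWYG F=ORYG R=WBOR B=ORWB L=YGOR
After move 5 (F): F=YOGR U=BWRG R=YBGR D=OWYB L=YGOW
After move 6 (R'): R=BRYG U=BWRO F=YWGG D=OOYR B=BRWB
Query: U face = BWRO

Answer: B W R O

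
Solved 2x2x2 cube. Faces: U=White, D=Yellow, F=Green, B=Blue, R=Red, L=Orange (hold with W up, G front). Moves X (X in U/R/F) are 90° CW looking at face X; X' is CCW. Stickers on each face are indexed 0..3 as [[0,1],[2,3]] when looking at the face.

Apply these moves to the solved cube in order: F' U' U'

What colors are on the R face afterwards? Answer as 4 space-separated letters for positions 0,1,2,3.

After move 1 (F'): F=GGGG U=WWRR R=YRYR D=OOYY L=OWOW
After move 2 (U'): U=WRWR F=OWGG R=GGYR B=YRBB L=BBOW
After move 3 (U'): U=RRWW F=BBGG R=OWYR B=GGBB L=YROW
Query: R face = OWYR

Answer: O W Y R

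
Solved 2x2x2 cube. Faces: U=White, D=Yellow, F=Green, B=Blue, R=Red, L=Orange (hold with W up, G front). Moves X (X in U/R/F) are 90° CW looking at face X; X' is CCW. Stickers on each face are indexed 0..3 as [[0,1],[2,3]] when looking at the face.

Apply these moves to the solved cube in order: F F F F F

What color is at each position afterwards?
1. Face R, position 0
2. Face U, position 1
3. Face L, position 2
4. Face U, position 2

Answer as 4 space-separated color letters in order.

Answer: W W O O

Derivation:
After move 1 (F): F=GGGG U=WWOO R=WRWR D=RRYY L=OYOY
After move 2 (F): F=GGGG U=WWYY R=OROR D=WWYY L=OROR
After move 3 (F): F=GGGG U=WWRR R=YRYR D=OOYY L=OWOW
After move 4 (F): F=GGGG U=WWWW R=RRRR D=YYYY L=OOOO
After move 5 (F): F=GGGG U=WWOO R=WRWR D=RRYY L=OYOY
Query 1: R[0] = W
Query 2: U[1] = W
Query 3: L[2] = O
Query 4: U[2] = O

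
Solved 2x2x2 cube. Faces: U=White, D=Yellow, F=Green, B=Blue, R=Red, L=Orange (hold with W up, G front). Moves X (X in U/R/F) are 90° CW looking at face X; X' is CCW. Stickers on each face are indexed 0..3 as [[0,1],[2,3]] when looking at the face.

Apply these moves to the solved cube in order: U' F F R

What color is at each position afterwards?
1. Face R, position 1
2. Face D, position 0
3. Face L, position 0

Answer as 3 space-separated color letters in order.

Answer: O W B

Derivation:
After move 1 (U'): U=WWWW F=OOGG R=GGRR B=RRBB L=BBOO
After move 2 (F): F=GOGO U=WWOB R=WGWR D=RGYY L=BYOY
After move 3 (F): F=GGOO U=WWYY R=OGBR D=WWYY L=BROG
After move 4 (R): R=BORG U=WGYO F=GWOY D=WBYR B=YRWB
Query 1: R[1] = O
Query 2: D[0] = W
Query 3: L[0] = B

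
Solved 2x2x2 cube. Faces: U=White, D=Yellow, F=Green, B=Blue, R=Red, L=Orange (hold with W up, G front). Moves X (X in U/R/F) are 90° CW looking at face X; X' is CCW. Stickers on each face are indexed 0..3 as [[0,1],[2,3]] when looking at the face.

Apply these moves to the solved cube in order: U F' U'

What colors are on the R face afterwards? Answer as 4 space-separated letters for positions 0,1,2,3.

After move 1 (U): U=WWWW F=RRGG R=BBRR B=OOBB L=GGOO
After move 2 (F'): F=RGRG U=WWBR R=YBYR D=GOYY L=GWOW
After move 3 (U'): U=WRWB F=GWRG R=RGYR B=YBBB L=OOOW
Query: R face = RGYR

Answer: R G Y R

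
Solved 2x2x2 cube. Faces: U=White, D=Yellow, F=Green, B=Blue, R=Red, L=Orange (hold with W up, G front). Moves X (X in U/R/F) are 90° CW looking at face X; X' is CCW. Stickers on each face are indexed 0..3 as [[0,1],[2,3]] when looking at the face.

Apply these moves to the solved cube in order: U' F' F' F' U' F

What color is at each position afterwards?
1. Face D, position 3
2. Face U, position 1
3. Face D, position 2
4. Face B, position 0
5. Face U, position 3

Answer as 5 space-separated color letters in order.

After move 1 (U'): U=WWWW F=OOGG R=GGRR B=RRBB L=BBOO
After move 2 (F'): F=OGOG U=WWGR R=YGYR D=BOYY L=BWOW
After move 3 (F'): F=GGOO U=WWYY R=OGBR D=WWYY L=BROG
After move 4 (F'): F=GOGO U=WWOB R=WGWR D=RGYY L=BYOY
After move 5 (U'): U=WBWO F=BYGO R=GOWR B=WGBB L=RROY
After move 6 (F): F=GBOY U=WBYR R=WOOR D=WGYY L=RROG
Query 1: D[3] = Y
Query 2: U[1] = B
Query 3: D[2] = Y
Query 4: B[0] = W
Query 5: U[3] = R

Answer: Y B Y W R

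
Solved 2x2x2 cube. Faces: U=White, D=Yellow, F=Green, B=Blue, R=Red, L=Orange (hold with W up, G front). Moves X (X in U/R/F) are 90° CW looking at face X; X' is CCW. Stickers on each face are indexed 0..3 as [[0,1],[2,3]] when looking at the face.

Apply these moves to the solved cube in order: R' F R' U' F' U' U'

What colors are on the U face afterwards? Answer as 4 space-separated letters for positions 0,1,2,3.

Answer: W G Y Y

Derivation:
After move 1 (R'): R=RRRR U=WBWB F=GWGW D=YGYG B=YBYB
After move 2 (F): F=GGWW U=WBOO R=WRBR D=RRYG L=OYOG
After move 3 (R'): R=RRWB U=WYOY F=GBWO D=RGYW B=GBRB
After move 4 (U'): U=YYWO F=OYWO R=GBWB B=RRRB L=GBOG
After move 5 (F'): F=YOOW U=YYGW R=GBRB D=BGYW L=GOOW
After move 6 (U'): U=YWYG F=GOOW R=YORB B=GBRB L=RROW
After move 7 (U'): U=WGYY F=RROW R=GORB B=YORB L=GBOW
Query: U face = WGYY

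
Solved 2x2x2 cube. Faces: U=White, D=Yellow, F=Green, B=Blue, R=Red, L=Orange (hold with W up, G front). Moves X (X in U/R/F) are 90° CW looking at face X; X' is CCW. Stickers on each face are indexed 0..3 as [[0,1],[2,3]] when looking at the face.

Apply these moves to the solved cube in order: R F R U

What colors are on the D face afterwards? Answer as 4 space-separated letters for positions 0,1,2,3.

Answer: R W Y W

Derivation:
After move 1 (R): R=RRRR U=WGWG F=GYGY D=YBYB B=WBWB
After move 2 (F): F=GGYY U=WGOO R=WRGR D=RRYB L=OYOB
After move 3 (R): R=GWRR U=WGOY F=GRYB D=RWYW B=OBGB
After move 4 (U): U=OWYG F=GWYB R=OBRR B=OYGB L=GROB
Query: D face = RWYW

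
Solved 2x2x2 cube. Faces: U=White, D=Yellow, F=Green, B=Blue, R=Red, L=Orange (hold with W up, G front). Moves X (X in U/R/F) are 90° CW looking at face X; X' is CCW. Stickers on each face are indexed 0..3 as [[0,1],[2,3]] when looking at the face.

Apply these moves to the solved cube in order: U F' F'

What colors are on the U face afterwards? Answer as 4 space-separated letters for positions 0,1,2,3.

After move 1 (U): U=WWWW F=RRGG R=BBRR B=OOBB L=GGOO
After move 2 (F'): F=RGRG U=WWBR R=YBYR D=GOYY L=GWOW
After move 3 (F'): F=GGRR U=WWYY R=OBGR D=WWYY L=GROB
Query: U face = WWYY

Answer: W W Y Y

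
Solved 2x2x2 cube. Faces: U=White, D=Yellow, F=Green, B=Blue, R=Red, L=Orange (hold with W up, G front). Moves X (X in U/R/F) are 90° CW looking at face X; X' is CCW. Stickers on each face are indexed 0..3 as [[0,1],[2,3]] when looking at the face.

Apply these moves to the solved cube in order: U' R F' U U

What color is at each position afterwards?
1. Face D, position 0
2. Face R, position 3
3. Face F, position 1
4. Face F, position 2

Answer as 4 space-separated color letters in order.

Answer: B G R O

Derivation:
After move 1 (U'): U=WWWW F=OOGG R=GGRR B=RRBB L=BBOO
After move 2 (R): R=RGRG U=WOWG F=OYGY D=YBYR B=WRWB
After move 3 (F'): F=YYOG U=WORR R=BGYG D=BOYR L=BGOW
After move 4 (U): U=RWRO F=BGOG R=WRYG B=BGWB L=YYOW
After move 5 (U): U=RROW F=WROG R=BGYG B=YYWB L=BGOW
Query 1: D[0] = B
Query 2: R[3] = G
Query 3: F[1] = R
Query 4: F[2] = O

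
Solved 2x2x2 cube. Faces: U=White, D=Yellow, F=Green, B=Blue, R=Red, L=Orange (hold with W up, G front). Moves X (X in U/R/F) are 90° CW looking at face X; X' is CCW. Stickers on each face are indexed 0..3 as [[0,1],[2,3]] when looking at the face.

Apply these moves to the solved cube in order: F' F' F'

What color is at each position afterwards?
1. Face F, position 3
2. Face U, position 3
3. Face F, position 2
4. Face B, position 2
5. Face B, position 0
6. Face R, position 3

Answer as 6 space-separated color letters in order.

After move 1 (F'): F=GGGG U=WWRR R=YRYR D=OOYY L=OWOW
After move 2 (F'): F=GGGG U=WWYY R=OROR D=WWYY L=OROR
After move 3 (F'): F=GGGG U=WWOO R=WRWR D=RRYY L=OYOY
Query 1: F[3] = G
Query 2: U[3] = O
Query 3: F[2] = G
Query 4: B[2] = B
Query 5: B[0] = B
Query 6: R[3] = R

Answer: G O G B B R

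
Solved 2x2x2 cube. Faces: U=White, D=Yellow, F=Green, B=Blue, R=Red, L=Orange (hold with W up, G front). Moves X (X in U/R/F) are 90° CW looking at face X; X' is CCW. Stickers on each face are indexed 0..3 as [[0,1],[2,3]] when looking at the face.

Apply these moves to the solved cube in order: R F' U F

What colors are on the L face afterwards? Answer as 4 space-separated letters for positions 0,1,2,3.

After move 1 (R): R=RRRR U=WGWG F=GYGY D=YBYB B=WBWB
After move 2 (F'): F=YYGG U=WGRR R=BRYR D=OOYB L=OGOW
After move 3 (U): U=RWRG F=BRGG R=WBYR B=OGWB L=YYOW
After move 4 (F): F=GBGR U=RWWY R=RBGR D=YWYB L=YOOO
Query: L face = YOOO

Answer: Y O O O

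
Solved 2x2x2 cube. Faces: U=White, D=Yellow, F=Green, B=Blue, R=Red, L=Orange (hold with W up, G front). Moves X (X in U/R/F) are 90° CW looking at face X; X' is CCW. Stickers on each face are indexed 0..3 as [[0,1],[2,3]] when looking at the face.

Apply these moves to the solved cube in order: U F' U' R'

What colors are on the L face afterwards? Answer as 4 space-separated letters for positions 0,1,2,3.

After move 1 (U): U=WWWW F=RRGG R=BBRR B=OOBB L=GGOO
After move 2 (F'): F=RGRG U=WWBR R=YBYR D=GOYY L=GWOW
After move 3 (U'): U=WRWB F=GWRG R=RGYR B=YBBB L=OOOW
After move 4 (R'): R=GRRY U=WBWY F=GRRB D=GWYG B=YBOB
Query: L face = OOOW

Answer: O O O W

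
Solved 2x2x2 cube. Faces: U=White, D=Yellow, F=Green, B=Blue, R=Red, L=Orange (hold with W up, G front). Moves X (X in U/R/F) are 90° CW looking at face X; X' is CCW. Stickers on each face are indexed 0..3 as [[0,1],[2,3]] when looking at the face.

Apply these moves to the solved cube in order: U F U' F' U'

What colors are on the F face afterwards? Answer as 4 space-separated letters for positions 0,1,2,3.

After move 1 (U): U=WWWW F=RRGG R=BBRR B=OOBB L=GGOO
After move 2 (F): F=GRGR U=WWOG R=WBWR D=RBYY L=GYOY
After move 3 (U'): U=WGWO F=GYGR R=GRWR B=WBBB L=OOOY
After move 4 (F'): F=YRGG U=WGGW R=BRRR D=OYYY L=OOOW
After move 5 (U'): U=GWWG F=OOGG R=YRRR B=BRBB L=WBOW
Query: F face = OOGG

Answer: O O G G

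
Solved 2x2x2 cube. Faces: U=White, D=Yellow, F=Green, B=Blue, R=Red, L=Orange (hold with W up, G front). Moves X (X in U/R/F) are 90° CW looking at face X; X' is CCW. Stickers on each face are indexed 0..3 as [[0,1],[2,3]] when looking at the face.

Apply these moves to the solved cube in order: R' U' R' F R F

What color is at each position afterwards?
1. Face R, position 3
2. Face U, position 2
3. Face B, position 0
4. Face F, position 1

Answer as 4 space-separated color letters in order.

After move 1 (R'): R=RRRR U=WBWB F=GWGW D=YGYG B=YBYB
After move 2 (U'): U=BBWW F=OOGW R=GWRR B=RRYB L=YBOO
After move 3 (R'): R=WRGR U=BYWR F=OBGW D=YOYW B=GRGB
After move 4 (F): F=GOWB U=BYOB R=WRRR D=GWYW L=YYOO
After move 5 (R): R=RWRR U=BOOB F=GWWW D=GGYG B=BRYB
After move 6 (F): F=WGWW U=BOOY R=OWBR D=RRYG L=YGOG
Query 1: R[3] = R
Query 2: U[2] = O
Query 3: B[0] = B
Query 4: F[1] = G

Answer: R O B G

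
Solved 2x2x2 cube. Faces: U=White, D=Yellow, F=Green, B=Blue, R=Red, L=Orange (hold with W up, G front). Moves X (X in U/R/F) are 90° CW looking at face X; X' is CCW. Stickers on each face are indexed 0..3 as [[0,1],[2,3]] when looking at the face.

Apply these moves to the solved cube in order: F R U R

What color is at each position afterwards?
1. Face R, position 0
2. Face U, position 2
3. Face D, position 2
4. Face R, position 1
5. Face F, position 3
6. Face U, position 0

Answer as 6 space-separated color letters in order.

After move 1 (F): F=GGGG U=WWOO R=WRWR D=RRYY L=OYOY
After move 2 (R): R=WWRR U=WGOG F=GRGY D=RBYB B=OBWB
After move 3 (U): U=OWGG F=WWGY R=OBRR B=OYWB L=GROY
After move 4 (R): R=RORB U=OWGY F=WBGB D=RWYO B=GYWB
Query 1: R[0] = R
Query 2: U[2] = G
Query 3: D[2] = Y
Query 4: R[1] = O
Query 5: F[3] = B
Query 6: U[0] = O

Answer: R G Y O B O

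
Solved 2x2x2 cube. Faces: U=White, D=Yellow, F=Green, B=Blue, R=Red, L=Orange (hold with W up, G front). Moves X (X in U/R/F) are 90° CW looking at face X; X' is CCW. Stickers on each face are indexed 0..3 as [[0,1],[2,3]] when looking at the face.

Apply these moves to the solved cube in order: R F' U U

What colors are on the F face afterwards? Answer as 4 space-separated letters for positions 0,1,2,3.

After move 1 (R): R=RRRR U=WGWG F=GYGY D=YBYB B=WBWB
After move 2 (F'): F=YYGG U=WGRR R=BRYR D=OOYB L=OGOW
After move 3 (U): U=RWRG F=BRGG R=WBYR B=OGWB L=YYOW
After move 4 (U): U=RRGW F=WBGG R=OGYR B=YYWB L=BROW
Query: F face = WBGG

Answer: W B G G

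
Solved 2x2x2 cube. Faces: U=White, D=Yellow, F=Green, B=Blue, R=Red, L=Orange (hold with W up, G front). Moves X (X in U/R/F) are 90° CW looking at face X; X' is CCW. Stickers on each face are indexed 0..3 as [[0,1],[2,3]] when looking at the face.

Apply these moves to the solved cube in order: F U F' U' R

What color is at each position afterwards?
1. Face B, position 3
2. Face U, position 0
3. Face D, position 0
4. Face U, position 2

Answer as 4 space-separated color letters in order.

Answer: B W G O

Derivation:
After move 1 (F): F=GGGG U=WWOO R=WRWR D=RRYY L=OYOY
After move 2 (U): U=OWOW F=WRGG R=BBWR B=OYBB L=GGOY
After move 3 (F'): F=RGWG U=OWBW R=RBRR D=GYYY L=GWOO
After move 4 (U'): U=WWOB F=GWWG R=RGRR B=RBBB L=OYOO
After move 5 (R): R=RRRG U=WWOG F=GYWY D=GBYR B=BBWB
Query 1: B[3] = B
Query 2: U[0] = W
Query 3: D[0] = G
Query 4: U[2] = O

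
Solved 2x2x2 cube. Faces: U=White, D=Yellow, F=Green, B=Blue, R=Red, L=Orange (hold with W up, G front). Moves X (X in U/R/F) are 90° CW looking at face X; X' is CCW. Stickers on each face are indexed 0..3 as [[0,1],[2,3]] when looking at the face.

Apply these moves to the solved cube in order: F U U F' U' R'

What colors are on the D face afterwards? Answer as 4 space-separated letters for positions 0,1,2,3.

Answer: R W Y G

Derivation:
After move 1 (F): F=GGGG U=WWOO R=WRWR D=RRYY L=OYOY
After move 2 (U): U=OWOW F=WRGG R=BBWR B=OYBB L=GGOY
After move 3 (U): U=OOWW F=BBGG R=OYWR B=GGBB L=WROY
After move 4 (F'): F=BGBG U=OOOW R=RYRR D=RYYY L=WWOW
After move 5 (U'): U=OWOO F=WWBG R=BGRR B=RYBB L=GGOW
After move 6 (R'): R=GRBR U=OBOR F=WWBO D=RWYG B=YYYB
Query: D face = RWYG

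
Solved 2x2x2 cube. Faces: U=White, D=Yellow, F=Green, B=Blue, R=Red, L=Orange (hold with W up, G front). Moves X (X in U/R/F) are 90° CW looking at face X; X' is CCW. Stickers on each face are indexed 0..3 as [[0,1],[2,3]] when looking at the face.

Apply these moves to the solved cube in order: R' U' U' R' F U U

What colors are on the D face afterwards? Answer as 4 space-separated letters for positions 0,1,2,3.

Answer: O O Y W

Derivation:
After move 1 (R'): R=RRRR U=WBWB F=GWGW D=YGYG B=YBYB
After move 2 (U'): U=BBWW F=OOGW R=GWRR B=RRYB L=YBOO
After move 3 (U'): U=BWBW F=YBGW R=OORR B=GWYB L=RROO
After move 4 (R'): R=OROR U=BYBG F=YWGW D=YBYW B=GWGB
After move 5 (F): F=GYWW U=BYOR R=BRGR D=OOYW L=RYOB
After move 6 (U): U=OBRY F=BRWW R=GWGR B=RYGB L=GYOB
After move 7 (U): U=ROYB F=GWWW R=RYGR B=GYGB L=BROB
Query: D face = OOYW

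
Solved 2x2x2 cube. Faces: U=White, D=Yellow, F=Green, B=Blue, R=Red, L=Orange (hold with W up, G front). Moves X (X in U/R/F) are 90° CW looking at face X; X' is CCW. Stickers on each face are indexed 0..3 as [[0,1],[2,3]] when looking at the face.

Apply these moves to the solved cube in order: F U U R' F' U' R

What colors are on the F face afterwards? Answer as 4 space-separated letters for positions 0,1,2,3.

Answer: W Y B G

Derivation:
After move 1 (F): F=GGGG U=WWOO R=WRWR D=RRYY L=OYOY
After move 2 (U): U=OWOW F=WRGG R=BBWR B=OYBB L=GGOY
After move 3 (U): U=OOWW F=BBGG R=OYWR B=GGBB L=WROY
After move 4 (R'): R=YROW U=OBWG F=BOGW D=RBYG B=YGRB
After move 5 (F'): F=OWBG U=OBYO R=BRRW D=RYYG L=WGOW
After move 6 (U'): U=BOOY F=WGBG R=OWRW B=BRRB L=YGOW
After move 7 (R): R=ROWW U=BGOG F=WYBG D=RRYB B=YROB
Query: F face = WYBG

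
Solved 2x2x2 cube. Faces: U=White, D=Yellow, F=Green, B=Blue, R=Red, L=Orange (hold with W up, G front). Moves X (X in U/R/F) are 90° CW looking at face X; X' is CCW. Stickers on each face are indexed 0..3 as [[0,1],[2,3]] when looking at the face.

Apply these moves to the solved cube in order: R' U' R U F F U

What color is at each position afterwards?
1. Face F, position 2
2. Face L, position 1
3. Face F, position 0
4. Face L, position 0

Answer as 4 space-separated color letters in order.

After move 1 (R'): R=RRRR U=WBWB F=GWGW D=YGYG B=YBYB
After move 2 (U'): U=BBWW F=OOGW R=GWRR B=RRYB L=YBOO
After move 3 (R): R=RGRW U=BOWW F=OGGG D=YYYR B=WRBB
After move 4 (U): U=WBWO F=RGGG R=WRRW B=YBBB L=OGOO
After move 5 (F): F=GRGG U=WBOG R=WROW D=RWYR L=OYOY
After move 6 (F): F=GGGR U=WBYY R=ORGW D=OWYR L=OROW
After move 7 (U): U=YWYB F=ORGR R=YBGW B=ORBB L=GGOW
Query 1: F[2] = G
Query 2: L[1] = G
Query 3: F[0] = O
Query 4: L[0] = G

Answer: G G O G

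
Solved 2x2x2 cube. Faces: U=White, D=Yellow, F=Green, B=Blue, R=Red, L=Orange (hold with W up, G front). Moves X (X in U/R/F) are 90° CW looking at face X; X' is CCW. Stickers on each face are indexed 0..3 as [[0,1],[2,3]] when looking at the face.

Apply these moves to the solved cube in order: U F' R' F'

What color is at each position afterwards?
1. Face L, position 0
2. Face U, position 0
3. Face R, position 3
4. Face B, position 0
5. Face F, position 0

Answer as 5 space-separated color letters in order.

Answer: G W Y Y W

Derivation:
After move 1 (U): U=WWWW F=RRGG R=BBRR B=OOBB L=GGOO
After move 2 (F'): F=RGRG U=WWBR R=YBYR D=GOYY L=GWOW
After move 3 (R'): R=BRYY U=WBBO F=RWRR D=GGYG B=YOOB
After move 4 (F'): F=WRRR U=WBBY R=GRGY D=WWYG L=GOOB
Query 1: L[0] = G
Query 2: U[0] = W
Query 3: R[3] = Y
Query 4: B[0] = Y
Query 5: F[0] = W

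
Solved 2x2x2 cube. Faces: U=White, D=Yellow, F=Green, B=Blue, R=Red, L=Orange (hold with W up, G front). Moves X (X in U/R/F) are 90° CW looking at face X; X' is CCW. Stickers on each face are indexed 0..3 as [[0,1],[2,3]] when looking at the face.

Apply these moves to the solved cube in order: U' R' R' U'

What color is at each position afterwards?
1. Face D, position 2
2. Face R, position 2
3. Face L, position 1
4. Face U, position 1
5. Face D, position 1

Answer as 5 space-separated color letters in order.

Answer: Y G R Y W

Derivation:
After move 1 (U'): U=WWWW F=OOGG R=GGRR B=RRBB L=BBOO
After move 2 (R'): R=GRGR U=WBWR F=OWGW D=YOYG B=YRYB
After move 3 (R'): R=RRGG U=WYWY F=OBGR D=YWYW B=GROB
After move 4 (U'): U=YYWW F=BBGR R=OBGG B=RROB L=GROO
Query 1: D[2] = Y
Query 2: R[2] = G
Query 3: L[1] = R
Query 4: U[1] = Y
Query 5: D[1] = W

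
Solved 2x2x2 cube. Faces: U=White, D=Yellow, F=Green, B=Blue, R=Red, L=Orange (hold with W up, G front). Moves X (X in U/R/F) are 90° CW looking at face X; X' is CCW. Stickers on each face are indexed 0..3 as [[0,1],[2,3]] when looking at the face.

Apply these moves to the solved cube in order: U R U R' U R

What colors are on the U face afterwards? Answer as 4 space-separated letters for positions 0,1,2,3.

Answer: G B G R

Derivation:
After move 1 (U): U=WWWW F=RRGG R=BBRR B=OOBB L=GGOO
After move 2 (R): R=RBRB U=WRWG F=RYGY D=YBYO B=WOWB
After move 3 (U): U=WWGR F=RBGY R=WORB B=GGWB L=RYOO
After move 4 (R'): R=OBWR U=WWGG F=RWGR D=YBYY B=OGBB
After move 5 (U): U=GWGW F=OBGR R=OGWR B=RYBB L=RWOO
After move 6 (R): R=WORG U=GBGR F=OBGY D=YBYR B=WYWB
Query: U face = GBGR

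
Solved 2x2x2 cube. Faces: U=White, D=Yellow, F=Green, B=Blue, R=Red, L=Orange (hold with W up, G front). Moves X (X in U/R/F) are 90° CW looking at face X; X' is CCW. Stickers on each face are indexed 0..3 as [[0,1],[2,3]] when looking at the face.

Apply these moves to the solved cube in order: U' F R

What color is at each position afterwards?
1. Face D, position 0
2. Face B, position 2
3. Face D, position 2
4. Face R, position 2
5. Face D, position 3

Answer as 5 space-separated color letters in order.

Answer: R W Y R R

Derivation:
After move 1 (U'): U=WWWW F=OOGG R=GGRR B=RRBB L=BBOO
After move 2 (F): F=GOGO U=WWOB R=WGWR D=RGYY L=BYOY
After move 3 (R): R=WWRG U=WOOO F=GGGY D=RBYR B=BRWB
Query 1: D[0] = R
Query 2: B[2] = W
Query 3: D[2] = Y
Query 4: R[2] = R
Query 5: D[3] = R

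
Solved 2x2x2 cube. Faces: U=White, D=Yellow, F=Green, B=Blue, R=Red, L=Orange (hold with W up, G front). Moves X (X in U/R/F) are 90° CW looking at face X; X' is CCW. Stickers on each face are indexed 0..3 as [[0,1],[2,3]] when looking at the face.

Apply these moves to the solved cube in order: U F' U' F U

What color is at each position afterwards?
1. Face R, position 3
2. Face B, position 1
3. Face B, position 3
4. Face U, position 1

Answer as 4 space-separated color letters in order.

Answer: R G B W

Derivation:
After move 1 (U): U=WWWW F=RRGG R=BBRR B=OOBB L=GGOO
After move 2 (F'): F=RGRG U=WWBR R=YBYR D=GOYY L=GWOW
After move 3 (U'): U=WRWB F=GWRG R=RGYR B=YBBB L=OOOW
After move 4 (F): F=RGGW U=WRWO R=WGBR D=YRYY L=OGOO
After move 5 (U): U=WWOR F=WGGW R=YBBR B=OGBB L=RGOO
Query 1: R[3] = R
Query 2: B[1] = G
Query 3: B[3] = B
Query 4: U[1] = W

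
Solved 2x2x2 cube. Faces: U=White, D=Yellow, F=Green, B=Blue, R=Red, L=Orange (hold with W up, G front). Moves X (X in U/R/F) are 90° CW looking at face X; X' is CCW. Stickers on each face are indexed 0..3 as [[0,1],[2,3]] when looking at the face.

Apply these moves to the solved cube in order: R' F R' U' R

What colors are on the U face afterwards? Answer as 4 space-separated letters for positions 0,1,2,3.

After move 1 (R'): R=RRRR U=WBWB F=GWGW D=YGYG B=YBYB
After move 2 (F): F=GGWW U=WBOO R=WRBR D=RRYG L=OYOG
After move 3 (R'): R=RRWB U=WYOY F=GBWO D=RGYW B=GBRB
After move 4 (U'): U=YYWO F=OYWO R=GBWB B=RRRB L=GBOG
After move 5 (R): R=WGBB U=YYWO F=OGWW D=RRYR B=ORYB
Query: U face = YYWO

Answer: Y Y W O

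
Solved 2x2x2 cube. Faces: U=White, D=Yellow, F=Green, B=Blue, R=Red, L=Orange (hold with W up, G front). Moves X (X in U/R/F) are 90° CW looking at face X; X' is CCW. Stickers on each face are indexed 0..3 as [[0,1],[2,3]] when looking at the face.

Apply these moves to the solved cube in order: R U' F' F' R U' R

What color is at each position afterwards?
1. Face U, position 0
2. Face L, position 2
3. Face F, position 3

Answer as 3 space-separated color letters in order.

After move 1 (R): R=RRRR U=WGWG F=GYGY D=YBYB B=WBWB
After move 2 (U'): U=GGWW F=OOGY R=GYRR B=RRWB L=WBOO
After move 3 (F'): F=OYOG U=GGGR R=BYYR D=BOYB L=WWOW
After move 4 (F'): F=YGOO U=GGBY R=OYBR D=WWYB L=WROG
After move 5 (R): R=BORY U=GGBO F=YWOB D=WWYR B=YRGB
After move 6 (U'): U=GOGB F=WROB R=YWRY B=BOGB L=YROG
After move 7 (R): R=RYYW U=GRGB F=WWOR D=WGYB B=BOOB
Query 1: U[0] = G
Query 2: L[2] = O
Query 3: F[3] = R

Answer: G O R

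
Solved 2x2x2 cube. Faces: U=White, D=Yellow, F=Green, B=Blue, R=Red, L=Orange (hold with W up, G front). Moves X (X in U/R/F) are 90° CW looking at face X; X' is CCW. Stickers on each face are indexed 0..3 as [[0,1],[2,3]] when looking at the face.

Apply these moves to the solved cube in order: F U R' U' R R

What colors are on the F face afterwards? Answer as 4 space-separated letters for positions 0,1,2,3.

After move 1 (F): F=GGGG U=WWOO R=WRWR D=RRYY L=OYOY
After move 2 (U): U=OWOW F=WRGG R=BBWR B=OYBB L=GGOY
After move 3 (R'): R=BRBW U=OBOO F=WWGW D=RRYG B=YYRB
After move 4 (U'): U=BOOO F=GGGW R=WWBW B=BRRB L=YYOY
After move 5 (R): R=BWWW U=BGOW F=GRGG D=RRYB B=OROB
After move 6 (R): R=WBWW U=BROG F=GRGB D=ROYO B=WRGB
Query: F face = GRGB

Answer: G R G B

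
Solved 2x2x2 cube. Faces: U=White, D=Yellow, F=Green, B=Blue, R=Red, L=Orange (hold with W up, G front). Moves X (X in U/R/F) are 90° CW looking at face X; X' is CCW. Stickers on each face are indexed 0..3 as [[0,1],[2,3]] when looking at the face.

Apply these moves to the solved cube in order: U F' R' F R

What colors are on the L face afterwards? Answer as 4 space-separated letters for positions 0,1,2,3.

After move 1 (U): U=WWWW F=RRGG R=BBRR B=OOBB L=GGOO
After move 2 (F'): F=RGRG U=WWBR R=YBYR D=GOYY L=GWOW
After move 3 (R'): R=BRYY U=WBBO F=RWRR D=GGYG B=YOOB
After move 4 (F): F=RRRW U=WBWW R=BROY D=YBYG L=GGOG
After move 5 (R): R=OBYR U=WRWW F=RBRG D=YOYY B=WOBB
Query: L face = GGOG

Answer: G G O G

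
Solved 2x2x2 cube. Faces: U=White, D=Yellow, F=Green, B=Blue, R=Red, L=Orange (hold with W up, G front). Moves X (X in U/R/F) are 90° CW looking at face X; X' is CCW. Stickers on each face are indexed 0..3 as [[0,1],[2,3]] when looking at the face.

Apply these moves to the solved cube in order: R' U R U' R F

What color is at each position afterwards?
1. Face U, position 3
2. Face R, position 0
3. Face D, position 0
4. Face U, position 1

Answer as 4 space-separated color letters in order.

After move 1 (R'): R=RRRR U=WBWB F=GWGW D=YGYG B=YBYB
After move 2 (U): U=WWBB F=RRGW R=YBRR B=OOYB L=GWOO
After move 3 (R): R=RYRB U=WRBW F=RGGG D=YYYO B=BOWB
After move 4 (U'): U=RWWB F=GWGG R=RGRB B=RYWB L=BOOO
After move 5 (R): R=RRBG U=RWWG F=GYGO D=YWYR B=BYWB
After move 6 (F): F=GGOY U=RWOO R=WRGG D=BRYR L=BYOW
Query 1: U[3] = O
Query 2: R[0] = W
Query 3: D[0] = B
Query 4: U[1] = W

Answer: O W B W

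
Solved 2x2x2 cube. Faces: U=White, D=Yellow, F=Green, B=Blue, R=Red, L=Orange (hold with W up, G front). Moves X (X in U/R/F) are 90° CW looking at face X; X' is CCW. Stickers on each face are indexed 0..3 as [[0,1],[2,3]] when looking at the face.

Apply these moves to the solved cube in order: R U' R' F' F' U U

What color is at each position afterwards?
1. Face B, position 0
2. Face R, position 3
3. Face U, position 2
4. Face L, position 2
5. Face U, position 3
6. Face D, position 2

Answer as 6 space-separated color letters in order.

After move 1 (R): R=RRRR U=WGWG F=GYGY D=YBYB B=WBWB
After move 2 (U'): U=GGWW F=OOGY R=GYRR B=RRWB L=WBOO
After move 3 (R'): R=YRGR U=GWWR F=OGGW D=YOYY B=BRBB
After move 4 (F'): F=GWOG U=GWYG R=ORYR D=BOYY L=WROW
After move 5 (F'): F=WGGO U=GWOY R=ORBR D=RWYY L=WGOY
After move 6 (U): U=OGYW F=ORGO R=BRBR B=WGBB L=WGOY
After move 7 (U): U=YOWG F=BRGO R=WGBR B=WGBB L=OROY
Query 1: B[0] = W
Query 2: R[3] = R
Query 3: U[2] = W
Query 4: L[2] = O
Query 5: U[3] = G
Query 6: D[2] = Y

Answer: W R W O G Y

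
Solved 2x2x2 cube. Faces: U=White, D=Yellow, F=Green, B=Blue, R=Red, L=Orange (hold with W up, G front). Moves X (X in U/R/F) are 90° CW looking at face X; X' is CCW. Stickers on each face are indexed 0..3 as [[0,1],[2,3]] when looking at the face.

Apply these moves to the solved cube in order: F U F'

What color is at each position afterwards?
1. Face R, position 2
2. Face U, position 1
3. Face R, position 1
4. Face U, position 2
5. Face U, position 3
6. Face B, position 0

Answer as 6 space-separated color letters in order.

Answer: R W B B W O

Derivation:
After move 1 (F): F=GGGG U=WWOO R=WRWR D=RRYY L=OYOY
After move 2 (U): U=OWOW F=WRGG R=BBWR B=OYBB L=GGOY
After move 3 (F'): F=RGWG U=OWBW R=RBRR D=GYYY L=GWOO
Query 1: R[2] = R
Query 2: U[1] = W
Query 3: R[1] = B
Query 4: U[2] = B
Query 5: U[3] = W
Query 6: B[0] = O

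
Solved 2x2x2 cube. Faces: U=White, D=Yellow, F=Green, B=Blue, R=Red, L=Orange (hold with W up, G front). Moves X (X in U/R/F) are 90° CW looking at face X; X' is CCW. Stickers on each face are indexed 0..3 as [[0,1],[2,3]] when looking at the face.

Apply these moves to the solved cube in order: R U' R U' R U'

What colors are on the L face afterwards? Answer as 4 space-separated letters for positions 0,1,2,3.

After move 1 (R): R=RRRR U=WGWG F=GYGY D=YBYB B=WBWB
After move 2 (U'): U=GGWW F=OOGY R=GYRR B=RRWB L=WBOO
After move 3 (R): R=RGRY U=GOWY F=OBGB D=YWYR B=WRGB
After move 4 (U'): U=OYGW F=WBGB R=OBRY B=RGGB L=WROO
After move 5 (R): R=ROYB U=OBGB F=WWGR D=YGYR B=WGYB
After move 6 (U'): U=BBOG F=WRGR R=WWYB B=ROYB L=WGOO
Query: L face = WGOO

Answer: W G O O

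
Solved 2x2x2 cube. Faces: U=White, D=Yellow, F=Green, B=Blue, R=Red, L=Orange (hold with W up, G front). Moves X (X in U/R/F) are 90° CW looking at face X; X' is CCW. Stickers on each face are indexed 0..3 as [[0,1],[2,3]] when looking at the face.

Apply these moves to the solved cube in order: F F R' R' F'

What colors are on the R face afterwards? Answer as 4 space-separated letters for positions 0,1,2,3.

Answer: W O W O

Derivation:
After move 1 (F): F=GGGG U=WWOO R=WRWR D=RRYY L=OYOY
After move 2 (F): F=GGGG U=WWYY R=OROR D=WWYY L=OROR
After move 3 (R'): R=RROO U=WBYB F=GWGY D=WGYG B=YBWB
After move 4 (R'): R=RORO U=WWYY F=GBGB D=WWYY B=GBGB
After move 5 (F'): F=BBGG U=WWRR R=WOWO D=RRYY L=OYOY
Query: R face = WOWO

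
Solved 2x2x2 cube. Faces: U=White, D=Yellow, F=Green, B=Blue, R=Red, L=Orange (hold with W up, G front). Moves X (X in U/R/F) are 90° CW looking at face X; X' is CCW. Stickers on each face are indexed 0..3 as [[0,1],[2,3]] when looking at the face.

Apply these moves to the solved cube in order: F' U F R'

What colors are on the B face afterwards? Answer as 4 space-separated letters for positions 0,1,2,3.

After move 1 (F'): F=GGGG U=WWRR R=YRYR D=OOYY L=OWOW
After move 2 (U): U=RWRW F=YRGG R=BBYR B=OWBB L=GGOW
After move 3 (F): F=GYGR U=RWWG R=RBWR D=YBYY L=GOOO
After move 4 (R'): R=BRRW U=RBWO F=GWGG D=YYYR B=YWBB
Query: B face = YWBB

Answer: Y W B B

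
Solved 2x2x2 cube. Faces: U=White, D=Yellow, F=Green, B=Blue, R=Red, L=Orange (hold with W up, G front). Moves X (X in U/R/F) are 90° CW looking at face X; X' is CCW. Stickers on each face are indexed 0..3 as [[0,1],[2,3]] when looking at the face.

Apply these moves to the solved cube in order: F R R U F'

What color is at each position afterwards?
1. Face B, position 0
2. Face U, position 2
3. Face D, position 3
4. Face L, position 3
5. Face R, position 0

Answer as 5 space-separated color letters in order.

After move 1 (F): F=GGGG U=WWOO R=WRWR D=RRYY L=OYOY
After move 2 (R): R=WWRR U=WGOG F=GRGY D=RBYB B=OBWB
After move 3 (R): R=RWRW U=WROY F=GBGB D=RWYO B=GBGB
After move 4 (U): U=OWYR F=RWGB R=GBRW B=OYGB L=GBOY
After move 5 (F'): F=WBRG U=OWGR R=WBRW D=BYYO L=GROY
Query 1: B[0] = O
Query 2: U[2] = G
Query 3: D[3] = O
Query 4: L[3] = Y
Query 5: R[0] = W

Answer: O G O Y W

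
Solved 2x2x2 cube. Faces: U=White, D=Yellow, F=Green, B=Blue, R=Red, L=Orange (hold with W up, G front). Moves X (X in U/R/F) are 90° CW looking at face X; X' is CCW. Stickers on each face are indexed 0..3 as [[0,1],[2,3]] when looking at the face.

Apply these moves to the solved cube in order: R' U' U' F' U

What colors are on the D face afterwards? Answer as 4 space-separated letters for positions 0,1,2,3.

Answer: R O Y G

Derivation:
After move 1 (R'): R=RRRR U=WBWB F=GWGW D=YGYG B=YBYB
After move 2 (U'): U=BBWW F=OOGW R=GWRR B=RRYB L=YBOO
After move 3 (U'): U=BWBW F=YBGW R=OORR B=GWYB L=RROO
After move 4 (F'): F=BWYG U=BWOR R=GOYR D=ROYG L=RWOB
After move 5 (U): U=OBRW F=GOYG R=GWYR B=RWYB L=BWOB
Query: D face = ROYG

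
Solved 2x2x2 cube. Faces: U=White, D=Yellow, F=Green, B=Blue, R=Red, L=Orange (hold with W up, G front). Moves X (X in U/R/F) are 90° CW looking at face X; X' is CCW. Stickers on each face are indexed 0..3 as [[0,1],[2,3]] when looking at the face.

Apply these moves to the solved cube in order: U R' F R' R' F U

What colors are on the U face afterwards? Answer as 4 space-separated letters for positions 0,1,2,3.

After move 1 (U): U=WWWW F=RRGG R=BBRR B=OOBB L=GGOO
After move 2 (R'): R=BRBR U=WBWO F=RWGW D=YRYG B=YOYB
After move 3 (F): F=GRWW U=WBOG R=WROR D=BBYG L=GYOR
After move 4 (R'): R=RRWO U=WYOY F=GBWG D=BRYW B=GOBB
After move 5 (R'): R=RORW U=WBOG F=GYWY D=BBYG B=WORB
After move 6 (F): F=WGYY U=WBRY R=OOGW D=RRYG L=GBOB
After move 7 (U): U=RWYB F=OOYY R=WOGW B=GBRB L=WGOB
Query: U face = RWYB

Answer: R W Y B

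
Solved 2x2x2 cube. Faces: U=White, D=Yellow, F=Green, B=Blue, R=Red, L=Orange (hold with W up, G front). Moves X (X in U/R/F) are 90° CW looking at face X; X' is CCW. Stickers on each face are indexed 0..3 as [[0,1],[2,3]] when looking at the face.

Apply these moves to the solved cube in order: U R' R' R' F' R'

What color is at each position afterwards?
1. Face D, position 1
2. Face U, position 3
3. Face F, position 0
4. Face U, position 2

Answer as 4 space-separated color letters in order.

After move 1 (U): U=WWWW F=RRGG R=BBRR B=OOBB L=GGOO
After move 2 (R'): R=BRBR U=WBWO F=RWGW D=YRYG B=YOYB
After move 3 (R'): R=RRBB U=WYWY F=RBGO D=YWYW B=GORB
After move 4 (R'): R=RBRB U=WRWG F=RYGY D=YBYO B=WOWB
After move 5 (F'): F=YYRG U=WRRR R=BBYB D=GOYO L=GGOW
After move 6 (R'): R=BBBY U=WWRW F=YRRR D=GYYG B=OOOB
Query 1: D[1] = Y
Query 2: U[3] = W
Query 3: F[0] = Y
Query 4: U[2] = R

Answer: Y W Y R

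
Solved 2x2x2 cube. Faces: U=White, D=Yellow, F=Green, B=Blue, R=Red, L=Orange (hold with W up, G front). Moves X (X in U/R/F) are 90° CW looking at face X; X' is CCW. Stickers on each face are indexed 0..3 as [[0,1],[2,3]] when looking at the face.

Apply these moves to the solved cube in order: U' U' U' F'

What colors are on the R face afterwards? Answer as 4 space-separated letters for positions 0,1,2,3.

After move 1 (U'): U=WWWW F=OOGG R=GGRR B=RRBB L=BBOO
After move 2 (U'): U=WWWW F=BBGG R=OORR B=GGBB L=RROO
After move 3 (U'): U=WWWW F=RRGG R=BBRR B=OOBB L=GGOO
After move 4 (F'): F=RGRG U=WWBR R=YBYR D=GOYY L=GWOW
Query: R face = YBYR

Answer: Y B Y R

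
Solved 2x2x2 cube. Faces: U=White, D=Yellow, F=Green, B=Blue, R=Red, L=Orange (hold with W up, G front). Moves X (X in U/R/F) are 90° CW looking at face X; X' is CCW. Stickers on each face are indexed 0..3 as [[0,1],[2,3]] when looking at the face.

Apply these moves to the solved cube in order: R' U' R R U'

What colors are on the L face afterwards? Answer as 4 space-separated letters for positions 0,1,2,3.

After move 1 (R'): R=RRRR U=WBWB F=GWGW D=YGYG B=YBYB
After move 2 (U'): U=BBWW F=OOGW R=GWRR B=RRYB L=YBOO
After move 3 (R): R=RGRW U=BOWW F=OGGG D=YYYR B=WRBB
After move 4 (R): R=RRWG U=BGWG F=OYGR D=YBYW B=WROB
After move 5 (U'): U=GGBW F=YBGR R=OYWG B=RROB L=WROO
Query: L face = WROO

Answer: W R O O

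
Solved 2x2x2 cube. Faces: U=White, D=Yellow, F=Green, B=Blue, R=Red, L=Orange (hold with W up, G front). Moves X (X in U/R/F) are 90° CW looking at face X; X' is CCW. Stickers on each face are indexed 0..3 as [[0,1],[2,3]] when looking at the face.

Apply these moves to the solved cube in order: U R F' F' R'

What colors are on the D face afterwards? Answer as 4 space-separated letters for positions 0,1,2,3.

After move 1 (U): U=WWWW F=RRGG R=BBRR B=OOBB L=GGOO
After move 2 (R): R=RBRB U=WRWG F=RYGY D=YBYO B=WOWB
After move 3 (F'): F=YYRG U=WRRR R=BBYB D=GOYO L=GGOW
After move 4 (F'): F=YGYR U=WRBY R=OBGB D=GWYO L=GROR
After move 5 (R'): R=BBOG U=WWBW F=YRYY D=GGYR B=OOWB
Query: D face = GGYR

Answer: G G Y R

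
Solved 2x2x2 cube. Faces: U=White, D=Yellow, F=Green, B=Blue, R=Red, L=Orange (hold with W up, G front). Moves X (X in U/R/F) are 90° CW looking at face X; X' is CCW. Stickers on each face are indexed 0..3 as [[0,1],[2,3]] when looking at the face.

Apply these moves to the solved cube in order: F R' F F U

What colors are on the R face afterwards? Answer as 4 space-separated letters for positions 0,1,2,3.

Answer: Y B Y W

Derivation:
After move 1 (F): F=GGGG U=WWOO R=WRWR D=RRYY L=OYOY
After move 2 (R'): R=RRWW U=WBOB F=GWGO D=RGYG B=YBRB
After move 3 (F): F=GGOW U=WBYY R=ORBW D=WRYG L=OROG
After move 4 (F): F=OGWG U=WBGR R=YRYW D=BOYG L=OWOR
After move 5 (U): U=GWRB F=YRWG R=YBYW B=OWRB L=OGOR
Query: R face = YBYW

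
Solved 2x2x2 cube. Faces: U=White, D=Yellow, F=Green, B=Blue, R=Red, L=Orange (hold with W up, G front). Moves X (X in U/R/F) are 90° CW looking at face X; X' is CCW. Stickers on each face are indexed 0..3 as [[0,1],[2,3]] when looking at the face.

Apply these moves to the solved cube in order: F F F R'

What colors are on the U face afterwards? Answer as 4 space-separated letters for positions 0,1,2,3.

Answer: W B R B

Derivation:
After move 1 (F): F=GGGG U=WWOO R=WRWR D=RRYY L=OYOY
After move 2 (F): F=GGGG U=WWYY R=OROR D=WWYY L=OROR
After move 3 (F): F=GGGG U=WWRR R=YRYR D=OOYY L=OWOW
After move 4 (R'): R=RRYY U=WBRB F=GWGR D=OGYG B=YBOB
Query: U face = WBRB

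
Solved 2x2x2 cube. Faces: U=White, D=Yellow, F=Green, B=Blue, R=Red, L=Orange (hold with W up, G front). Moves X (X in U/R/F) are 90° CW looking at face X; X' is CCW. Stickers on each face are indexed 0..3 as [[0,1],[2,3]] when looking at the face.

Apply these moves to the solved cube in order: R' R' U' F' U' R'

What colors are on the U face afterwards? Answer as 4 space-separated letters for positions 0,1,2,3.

After move 1 (R'): R=RRRR U=WBWB F=GWGW D=YGYG B=YBYB
After move 2 (R'): R=RRRR U=WYWY F=GBGB D=YWYW B=GBGB
After move 3 (U'): U=YYWW F=OOGB R=GBRR B=RRGB L=GBOO
After move 4 (F'): F=OBOG U=YYGR R=WBYR D=BOYW L=GWOW
After move 5 (U'): U=YRYG F=GWOG R=OBYR B=WBGB L=RROW
After move 6 (R'): R=BROY U=YGYW F=GROG D=BWYG B=WBOB
Query: U face = YGYW

Answer: Y G Y W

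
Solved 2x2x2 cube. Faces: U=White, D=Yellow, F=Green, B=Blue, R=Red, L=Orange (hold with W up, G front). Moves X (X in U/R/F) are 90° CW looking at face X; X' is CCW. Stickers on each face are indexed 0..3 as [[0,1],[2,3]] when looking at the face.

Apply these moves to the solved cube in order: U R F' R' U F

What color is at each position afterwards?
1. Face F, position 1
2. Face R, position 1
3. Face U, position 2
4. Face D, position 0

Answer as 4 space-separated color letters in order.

Answer: B O W B

Derivation:
After move 1 (U): U=WWWW F=RRGG R=BBRR B=OOBB L=GGOO
After move 2 (R): R=RBRB U=WRWG F=RYGY D=YBYO B=WOWB
After move 3 (F'): F=YYRG U=WRRR R=BBYB D=GOYO L=GGOW
After move 4 (R'): R=BBBY U=WWRW F=YRRR D=GYYG B=OOOB
After move 5 (U): U=RWWW F=BBRR R=OOBY B=GGOB L=YROW
After move 6 (F): F=RBRB U=RWWR R=WOWY D=BOYG L=YGOY
Query 1: F[1] = B
Query 2: R[1] = O
Query 3: U[2] = W
Query 4: D[0] = B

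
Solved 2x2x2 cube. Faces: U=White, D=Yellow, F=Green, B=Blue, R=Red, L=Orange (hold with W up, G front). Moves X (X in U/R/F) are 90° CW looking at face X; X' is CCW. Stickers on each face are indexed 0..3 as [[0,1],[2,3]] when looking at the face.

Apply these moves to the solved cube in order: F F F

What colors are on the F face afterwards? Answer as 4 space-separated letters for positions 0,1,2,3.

After move 1 (F): F=GGGG U=WWOO R=WRWR D=RRYY L=OYOY
After move 2 (F): F=GGGG U=WWYY R=OROR D=WWYY L=OROR
After move 3 (F): F=GGGG U=WWRR R=YRYR D=OOYY L=OWOW
Query: F face = GGGG

Answer: G G G G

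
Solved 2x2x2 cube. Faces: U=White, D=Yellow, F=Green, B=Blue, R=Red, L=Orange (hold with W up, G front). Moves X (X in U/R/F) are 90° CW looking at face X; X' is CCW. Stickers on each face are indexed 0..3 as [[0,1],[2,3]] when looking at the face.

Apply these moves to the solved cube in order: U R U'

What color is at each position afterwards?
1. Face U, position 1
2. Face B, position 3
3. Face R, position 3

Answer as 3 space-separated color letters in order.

After move 1 (U): U=WWWW F=RRGG R=BBRR B=OOBB L=GGOO
After move 2 (R): R=RBRB U=WRWG F=RYGY D=YBYO B=WOWB
After move 3 (U'): U=RGWW F=GGGY R=RYRB B=RBWB L=WOOO
Query 1: U[1] = G
Query 2: B[3] = B
Query 3: R[3] = B

Answer: G B B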